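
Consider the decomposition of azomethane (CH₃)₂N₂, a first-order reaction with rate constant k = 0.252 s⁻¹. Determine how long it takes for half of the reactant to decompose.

2.751 s

Step 1: For a first-order reaction, t₁/₂ = ln(2)/k
Step 2: t₁/₂ = ln(2)/0.252
Step 3: t₁/₂ = 0.6931/0.252 = 2.751 s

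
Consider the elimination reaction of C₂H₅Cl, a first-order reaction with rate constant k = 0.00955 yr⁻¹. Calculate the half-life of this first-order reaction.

72.58 yr

Step 1: For a first-order reaction, t₁/₂ = ln(2)/k
Step 2: t₁/₂ = ln(2)/0.00955
Step 3: t₁/₂ = 0.6931/0.00955 = 72.58 yr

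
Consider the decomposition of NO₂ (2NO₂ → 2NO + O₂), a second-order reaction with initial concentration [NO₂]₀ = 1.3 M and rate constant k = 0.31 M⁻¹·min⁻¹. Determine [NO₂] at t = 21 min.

0.1374 M

Step 1: For a second-order reaction: 1/[NO₂] = 1/[NO₂]₀ + kt
Step 2: 1/[NO₂] = 1/1.3 + 0.31 × 21
Step 3: 1/[NO₂] = 0.7692 + 6.51 = 7.279
Step 4: [NO₂] = 1/7.279 = 0.1374 M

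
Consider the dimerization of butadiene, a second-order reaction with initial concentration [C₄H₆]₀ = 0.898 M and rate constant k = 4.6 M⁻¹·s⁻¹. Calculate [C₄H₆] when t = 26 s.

0.008284 M

Step 1: For a second-order reaction: 1/[C₄H₆] = 1/[C₄H₆]₀ + kt
Step 2: 1/[C₄H₆] = 1/0.898 + 4.6 × 26
Step 3: 1/[C₄H₆] = 1.114 + 119.6 = 120.7
Step 4: [C₄H₆] = 1/120.7 = 0.008284 M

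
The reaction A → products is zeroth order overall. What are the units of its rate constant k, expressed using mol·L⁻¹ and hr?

mol·L⁻¹·hr⁻¹

Step 1: For overall order n, rate = k × (concentration)^n.
Step 2: Rate has units mol·L⁻¹·hr⁻¹; concentration term has units (mol·L⁻¹)^0.
Step 3: k = rate / (concentration)^n, so units of k = (mol·L⁻¹)^(1-0)·hr⁻¹ = mol·L⁻¹·hr⁻¹.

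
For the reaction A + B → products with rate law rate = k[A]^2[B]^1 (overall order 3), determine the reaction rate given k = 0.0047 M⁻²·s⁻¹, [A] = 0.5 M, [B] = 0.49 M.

0.0005757 M/s

Step 1: The rate law is rate = k[A]^2[B]^1, overall order = 2+1 = 3
Step 2: Substitute values: rate = 0.0047 × (0.5)^2 × (0.49)^1
Step 3: rate = 0.0047 × 0.25 × 0.49 = 0.00057575 M/s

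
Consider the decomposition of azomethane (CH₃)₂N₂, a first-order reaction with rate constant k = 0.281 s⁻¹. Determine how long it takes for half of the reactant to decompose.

2.467 s

Step 1: For a first-order reaction, t₁/₂ = ln(2)/k
Step 2: t₁/₂ = ln(2)/0.281
Step 3: t₁/₂ = 0.6931/0.281 = 2.467 s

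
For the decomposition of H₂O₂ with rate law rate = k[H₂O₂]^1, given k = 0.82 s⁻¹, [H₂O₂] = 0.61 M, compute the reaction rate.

0.5002 M/s

Step 1: Identify the rate law: rate = k[H₂O₂]^1
Step 2: Substitute values: rate = 0.82 × (0.61)^1
Step 3: Calculate: rate = 0.82 × 0.61 = 0.5002 M/s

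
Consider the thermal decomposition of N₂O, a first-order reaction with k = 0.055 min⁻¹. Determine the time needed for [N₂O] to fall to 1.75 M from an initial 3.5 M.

12.6 min

Step 1: For first-order: t = ln([N₂O]₀/[N₂O])/k
Step 2: t = ln(3.5/1.75)/0.055
Step 3: t = ln(2)/0.055
Step 4: t = 0.6931/0.055 = 12.6 min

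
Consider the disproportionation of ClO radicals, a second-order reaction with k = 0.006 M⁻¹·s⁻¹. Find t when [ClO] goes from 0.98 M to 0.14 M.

1020 s

Step 1: For second-order: t = (1/[ClO] - 1/[ClO]₀)/k
Step 2: t = (1/0.14 - 1/0.98)/0.006
Step 3: t = (7.143 - 1.02)/0.006
Step 4: t = 6.122/0.006 = 1020 s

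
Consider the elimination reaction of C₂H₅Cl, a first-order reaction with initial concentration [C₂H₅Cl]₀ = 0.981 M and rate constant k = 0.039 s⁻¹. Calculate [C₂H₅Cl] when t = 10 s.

0.6642 M

Step 1: For a first-order reaction: [C₂H₅Cl] = [C₂H₅Cl]₀ × e^(-kt)
Step 2: [C₂H₅Cl] = 0.981 × e^(-0.039 × 10)
Step 3: [C₂H₅Cl] = 0.981 × e^(-0.39)
Step 4: [C₂H₅Cl] = 0.981 × 0.677057 = 0.6642 M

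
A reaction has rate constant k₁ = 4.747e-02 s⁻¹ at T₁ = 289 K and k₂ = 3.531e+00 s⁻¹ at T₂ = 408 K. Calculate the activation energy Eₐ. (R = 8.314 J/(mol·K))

35.5 kJ/mol

Step 1: Use the two-temperature Arrhenius form: ln(k₂/k₁) = -Eₐ/R × (1/T₂ - 1/T₁)
Step 2: ln(k₂/k₁) = ln(3.531e+00/4.747e-02) = ln(74.3838) = 4.30924
Step 3: 1/T₂ - 1/T₁ = 1/408 - 1/289 = -1.009227e-03 K⁻¹
Step 4: Eₐ = -R × ln(k₂/k₁) / (1/T₂ - 1/T₁) = -8.314 × 4.30924 / -1.009227e-03
Step 5: Eₐ = 3.5499e+04 J/mol = 35.5 kJ/mol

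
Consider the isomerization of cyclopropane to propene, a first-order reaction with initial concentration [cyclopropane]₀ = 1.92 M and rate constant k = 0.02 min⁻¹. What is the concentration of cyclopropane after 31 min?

1.033 M

Step 1: For a first-order reaction: [cyclopropane] = [cyclopropane]₀ × e^(-kt)
Step 2: [cyclopropane] = 1.92 × e^(-0.02 × 31)
Step 3: [cyclopropane] = 1.92 × e^(-0.62)
Step 4: [cyclopropane] = 1.92 × 0.537944 = 1.033 M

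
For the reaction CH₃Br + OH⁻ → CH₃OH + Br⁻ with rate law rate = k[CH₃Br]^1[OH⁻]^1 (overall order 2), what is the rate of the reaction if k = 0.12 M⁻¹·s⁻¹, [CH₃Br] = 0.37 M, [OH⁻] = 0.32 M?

0.01421 M/s

Step 1: The rate law is rate = k[CH₃Br]^1[OH⁻]^1, overall order = 1+1 = 2
Step 2: Substitute values: rate = 0.12 × (0.37)^1 × (0.32)^1
Step 3: rate = 0.12 × 0.37 × 0.32 = 0.014208 M/s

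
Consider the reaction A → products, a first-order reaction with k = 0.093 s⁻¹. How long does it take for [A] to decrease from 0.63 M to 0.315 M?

7.453 s

Step 1: For first-order: t = ln([A]₀/[A])/k
Step 2: t = ln(0.63/0.315)/0.093
Step 3: t = ln(2)/0.093
Step 4: t = 0.6931/0.093 = 7.453 s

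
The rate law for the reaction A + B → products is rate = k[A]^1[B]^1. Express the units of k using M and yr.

M⁻¹·yr⁻¹

Step 1: Overall order = 1 + 1 = 2.
Step 2: rate has units M·yr⁻¹; [A]^1[B]^1 has units M^2.
Step 3: k = rate/([A]^1[B]^1), so units of k = M^(1-2)·yr⁻¹ = M⁻¹·yr⁻¹.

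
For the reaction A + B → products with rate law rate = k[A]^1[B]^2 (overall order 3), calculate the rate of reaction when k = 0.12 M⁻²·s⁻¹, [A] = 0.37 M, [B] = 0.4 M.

0.007104 M/s

Step 1: The rate law is rate = k[A]^1[B]^2, overall order = 1+2 = 3
Step 2: Substitute values: rate = 0.12 × (0.37)^1 × (0.4)^2
Step 3: rate = 0.12 × 0.37 × 0.16 = 0.007104 M/s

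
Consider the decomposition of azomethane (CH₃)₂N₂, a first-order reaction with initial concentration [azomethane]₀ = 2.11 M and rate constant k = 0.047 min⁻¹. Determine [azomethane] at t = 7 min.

1.518 M

Step 1: For a first-order reaction: [azomethane] = [azomethane]₀ × e^(-kt)
Step 2: [azomethane] = 2.11 × e^(-0.047 × 7)
Step 3: [azomethane] = 2.11 × e^(-0.329)
Step 4: [azomethane] = 2.11 × 0.719643 = 1.518 M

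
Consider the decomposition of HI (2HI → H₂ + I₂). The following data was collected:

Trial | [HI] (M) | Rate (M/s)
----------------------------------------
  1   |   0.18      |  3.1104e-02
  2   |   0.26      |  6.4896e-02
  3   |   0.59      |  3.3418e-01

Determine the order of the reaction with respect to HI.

second order (2)

Step 1: Compare trials to find order n where rate₂/rate₁ = ([HI]₂/[HI]₁)^n
Step 2: rate₂/rate₁ = 6.4896e-02/3.1104e-02 = 2.086
Step 3: [HI]₂/[HI]₁ = 0.26/0.18 = 1.444
Step 4: n = ln(2.086)/ln(1.444) = 2.00 ≈ 2
Step 5: The reaction is second order in HI.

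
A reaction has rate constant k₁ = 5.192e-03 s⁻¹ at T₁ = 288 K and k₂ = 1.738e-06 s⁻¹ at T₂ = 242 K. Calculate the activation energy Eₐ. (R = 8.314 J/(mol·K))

100.8 kJ/mol

Step 1: Use the two-temperature Arrhenius form: ln(k₂/k₁) = -Eₐ/R × (1/T₂ - 1/T₁)
Step 2: ln(k₂/k₁) = ln(1.738e-06/5.192e-03) = ln(0.000334746) = -8.00214
Step 3: 1/T₂ - 1/T₁ = 1/242 - 1/288 = 6.600092e-04 K⁻¹
Step 4: Eₐ = -R × ln(k₂/k₁) / (1/T₂ - 1/T₁) = -8.314 × -8.00214 / 6.600092e-04
Step 5: Eₐ = 1.0080e+05 J/mol = 100.8 kJ/mol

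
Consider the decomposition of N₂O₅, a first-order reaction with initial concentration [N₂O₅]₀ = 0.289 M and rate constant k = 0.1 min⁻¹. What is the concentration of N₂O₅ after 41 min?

0.00479 M

Step 1: For a first-order reaction: [N₂O₅] = [N₂O₅]₀ × e^(-kt)
Step 2: [N₂O₅] = 0.289 × e^(-0.1 × 41)
Step 3: [N₂O₅] = 0.289 × e^(-4.1)
Step 4: [N₂O₅] = 0.289 × 0.0165727 = 0.00479 M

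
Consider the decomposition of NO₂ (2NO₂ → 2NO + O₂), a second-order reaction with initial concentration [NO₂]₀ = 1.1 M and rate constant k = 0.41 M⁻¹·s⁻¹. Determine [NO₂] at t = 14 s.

0.1504 M

Step 1: For a second-order reaction: 1/[NO₂] = 1/[NO₂]₀ + kt
Step 2: 1/[NO₂] = 1/1.1 + 0.41 × 14
Step 3: 1/[NO₂] = 0.9091 + 5.74 = 6.649
Step 4: [NO₂] = 1/6.649 = 0.1504 M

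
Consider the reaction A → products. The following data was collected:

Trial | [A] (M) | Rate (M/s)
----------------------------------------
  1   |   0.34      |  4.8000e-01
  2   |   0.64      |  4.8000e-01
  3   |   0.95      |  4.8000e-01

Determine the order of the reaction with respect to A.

zeroth order (0)

Step 1: Compare trials - when concentration changes, rate stays constant.
Step 2: rate₂/rate₁ = 4.8000e-01/4.8000e-01 = 1
Step 3: [A]₂/[A]₁ = 0.64/0.34 = 1.882
Step 4: Since rate ratio ≈ (conc ratio)^0, the reaction is zeroth order.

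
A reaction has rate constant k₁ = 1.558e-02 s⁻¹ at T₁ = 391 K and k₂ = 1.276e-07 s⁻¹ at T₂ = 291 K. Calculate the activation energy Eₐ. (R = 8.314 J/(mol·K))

110.8 kJ/mol

Step 1: Use the two-temperature Arrhenius form: ln(k₂/k₁) = -Eₐ/R × (1/T₂ - 1/T₁)
Step 2: ln(k₂/k₁) = ln(1.276e-07/1.558e-02) = ln(8.18999e-06) = -11.7126
Step 3: 1/T₂ - 1/T₁ = 1/291 - 1/391 = 8.788814e-04 K⁻¹
Step 4: Eₐ = -R × ln(k₂/k₁) / (1/T₂ - 1/T₁) = -8.314 × -11.7126 / 8.788814e-04
Step 5: Eₐ = 1.1080e+05 J/mol = 110.8 kJ/mol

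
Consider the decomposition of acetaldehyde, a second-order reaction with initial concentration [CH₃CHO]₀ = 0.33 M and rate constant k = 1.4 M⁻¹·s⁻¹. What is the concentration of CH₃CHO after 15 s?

0.04161 M

Step 1: For a second-order reaction: 1/[CH₃CHO] = 1/[CH₃CHO]₀ + kt
Step 2: 1/[CH₃CHO] = 1/0.33 + 1.4 × 15
Step 3: 1/[CH₃CHO] = 3.03 + 21 = 24.03
Step 4: [CH₃CHO] = 1/24.03 = 0.04161 M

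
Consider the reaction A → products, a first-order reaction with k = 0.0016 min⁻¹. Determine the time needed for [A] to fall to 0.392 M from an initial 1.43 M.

808.9 min

Step 1: For first-order: t = ln([A]₀/[A])/k
Step 2: t = ln(1.43/0.392)/0.0016
Step 3: t = ln(3.648)/0.0016
Step 4: t = 1.294/0.0016 = 808.9 min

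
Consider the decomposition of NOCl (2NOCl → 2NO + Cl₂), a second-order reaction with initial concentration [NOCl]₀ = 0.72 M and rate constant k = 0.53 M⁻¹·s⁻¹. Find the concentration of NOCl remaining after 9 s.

0.1624 M

Step 1: For a second-order reaction: 1/[NOCl] = 1/[NOCl]₀ + kt
Step 2: 1/[NOCl] = 1/0.72 + 0.53 × 9
Step 3: 1/[NOCl] = 1.389 + 4.77 = 6.159
Step 4: [NOCl] = 1/6.159 = 0.1624 M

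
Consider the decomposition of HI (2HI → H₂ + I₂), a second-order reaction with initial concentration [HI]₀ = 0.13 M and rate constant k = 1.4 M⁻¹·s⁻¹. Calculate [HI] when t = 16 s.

0.03323 M

Step 1: For a second-order reaction: 1/[HI] = 1/[HI]₀ + kt
Step 2: 1/[HI] = 1/0.13 + 1.4 × 16
Step 3: 1/[HI] = 7.692 + 22.4 = 30.09
Step 4: [HI] = 1/30.09 = 0.03323 M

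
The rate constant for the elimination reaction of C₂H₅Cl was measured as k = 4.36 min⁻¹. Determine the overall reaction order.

first order (1)

Step 1: The units of k for an nth-order reaction are (concentration)^(1-n)·(time)⁻¹.
Step 2: Here k has units min⁻¹, so the concentration exponent is 0.
Step 3: 1 - n = 0 ⇒ n = 1. The reaction is first order.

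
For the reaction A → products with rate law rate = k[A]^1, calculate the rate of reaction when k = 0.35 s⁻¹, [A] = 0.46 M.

0.161 M/s

Step 1: Identify the rate law: rate = k[A]^1
Step 2: Substitute values: rate = 0.35 × (0.46)^1
Step 3: Calculate: rate = 0.35 × 0.46 = 0.161 M/s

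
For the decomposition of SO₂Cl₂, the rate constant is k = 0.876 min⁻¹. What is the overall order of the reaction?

first order (1)

Step 1: The units of k for an nth-order reaction are (concentration)^(1-n)·(time)⁻¹.
Step 2: Here k has units min⁻¹, so the concentration exponent is 0.
Step 3: 1 - n = 0 ⇒ n = 1. The reaction is first order.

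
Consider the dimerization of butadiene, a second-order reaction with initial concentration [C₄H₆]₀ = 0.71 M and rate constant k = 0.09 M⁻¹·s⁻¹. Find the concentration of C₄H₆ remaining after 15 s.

0.3625 M

Step 1: For a second-order reaction: 1/[C₄H₆] = 1/[C₄H₆]₀ + kt
Step 2: 1/[C₄H₆] = 1/0.71 + 0.09 × 15
Step 3: 1/[C₄H₆] = 1.408 + 1.35 = 2.758
Step 4: [C₄H₆] = 1/2.758 = 0.3625 M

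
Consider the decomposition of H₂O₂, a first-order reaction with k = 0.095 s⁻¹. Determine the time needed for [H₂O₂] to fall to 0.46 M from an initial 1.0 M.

8.174 s

Step 1: For first-order: t = ln([H₂O₂]₀/[H₂O₂])/k
Step 2: t = ln(1.0/0.46)/0.095
Step 3: t = ln(2.174)/0.095
Step 4: t = 0.7765/0.095 = 8.174 s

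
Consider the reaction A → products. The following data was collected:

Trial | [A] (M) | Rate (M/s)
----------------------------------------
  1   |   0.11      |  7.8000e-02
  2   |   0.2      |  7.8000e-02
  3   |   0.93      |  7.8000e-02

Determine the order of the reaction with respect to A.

zeroth order (0)

Step 1: Compare trials - when concentration changes, rate stays constant.
Step 2: rate₂/rate₁ = 7.8000e-02/7.8000e-02 = 1
Step 3: [A]₂/[A]₁ = 0.2/0.11 = 1.818
Step 4: Since rate ratio ≈ (conc ratio)^0, the reaction is zeroth order.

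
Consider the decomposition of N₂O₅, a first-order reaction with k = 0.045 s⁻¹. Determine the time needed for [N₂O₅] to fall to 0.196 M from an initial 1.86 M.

50 s

Step 1: For first-order: t = ln([N₂O₅]₀/[N₂O₅])/k
Step 2: t = ln(1.86/0.196)/0.045
Step 3: t = ln(9.49)/0.045
Step 4: t = 2.25/0.045 = 50 s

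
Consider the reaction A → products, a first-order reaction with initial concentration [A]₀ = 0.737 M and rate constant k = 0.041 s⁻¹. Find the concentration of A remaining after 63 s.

0.05568 M

Step 1: For a first-order reaction: [A] = [A]₀ × e^(-kt)
Step 2: [A] = 0.737 × e^(-0.041 × 63)
Step 3: [A] = 0.737 × e^(-2.583)
Step 4: [A] = 0.737 × 0.075547 = 0.05568 M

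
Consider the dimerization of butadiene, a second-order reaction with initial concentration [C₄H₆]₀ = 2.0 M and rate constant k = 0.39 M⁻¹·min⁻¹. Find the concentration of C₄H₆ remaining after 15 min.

0.1575 M

Step 1: For a second-order reaction: 1/[C₄H₆] = 1/[C₄H₆]₀ + kt
Step 2: 1/[C₄H₆] = 1/2.0 + 0.39 × 15
Step 3: 1/[C₄H₆] = 0.5 + 5.85 = 6.35
Step 4: [C₄H₆] = 1/6.35 = 0.1575 M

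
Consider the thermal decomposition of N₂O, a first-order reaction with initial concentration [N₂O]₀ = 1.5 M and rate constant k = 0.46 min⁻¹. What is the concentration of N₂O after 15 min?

0.001512 M

Step 1: For a first-order reaction: [N₂O] = [N₂O]₀ × e^(-kt)
Step 2: [N₂O] = 1.5 × e^(-0.46 × 15)
Step 3: [N₂O] = 1.5 × e^(-6.9)
Step 4: [N₂O] = 1.5 × 0.00100779 = 0.001512 M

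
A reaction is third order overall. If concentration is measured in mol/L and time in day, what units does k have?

(mol/L)⁻²·day⁻¹

Step 1: For overall order n, rate = k × (concentration)^n.
Step 2: Rate has units mol/L·day⁻¹; concentration term has units (mol/L)^3.
Step 3: k = rate / (concentration)^n, so units of k = (mol/L)^(1-3)·day⁻¹ = (mol/L)⁻²·day⁻¹.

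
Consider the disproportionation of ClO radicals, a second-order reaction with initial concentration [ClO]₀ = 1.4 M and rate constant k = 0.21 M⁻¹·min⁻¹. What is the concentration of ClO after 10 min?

0.3553 M

Step 1: For a second-order reaction: 1/[ClO] = 1/[ClO]₀ + kt
Step 2: 1/[ClO] = 1/1.4 + 0.21 × 10
Step 3: 1/[ClO] = 0.7143 + 2.1 = 2.814
Step 4: [ClO] = 1/2.814 = 0.3553 M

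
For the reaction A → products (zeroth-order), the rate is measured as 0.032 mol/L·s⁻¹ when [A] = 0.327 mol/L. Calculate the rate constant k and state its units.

0.032 mol/L·s⁻¹

Step 1: For a zeroth-order reaction, rate = k (independent of concentration).
Step 2: k = rate = 0.032 mol/L·s⁻¹.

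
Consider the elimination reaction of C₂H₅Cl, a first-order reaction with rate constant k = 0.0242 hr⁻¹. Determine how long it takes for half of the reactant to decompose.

28.64 hr

Step 1: For a first-order reaction, t₁/₂ = ln(2)/k
Step 2: t₁/₂ = ln(2)/0.0242
Step 3: t₁/₂ = 0.6931/0.0242 = 28.64 hr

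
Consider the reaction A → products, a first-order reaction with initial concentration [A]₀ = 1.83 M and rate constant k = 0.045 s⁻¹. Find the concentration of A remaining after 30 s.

0.4744 M

Step 1: For a first-order reaction: [A] = [A]₀ × e^(-kt)
Step 2: [A] = 1.83 × e^(-0.045 × 30)
Step 3: [A] = 1.83 × e^(-1.35)
Step 4: [A] = 1.83 × 0.25924 = 0.4744 M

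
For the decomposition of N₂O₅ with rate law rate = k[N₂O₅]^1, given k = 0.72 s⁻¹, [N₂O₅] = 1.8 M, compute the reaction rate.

1.296 M/s

Step 1: Identify the rate law: rate = k[N₂O₅]^1
Step 2: Substitute values: rate = 0.72 × (1.8)^1
Step 3: Calculate: rate = 0.72 × 1.8 = 1.296 M/s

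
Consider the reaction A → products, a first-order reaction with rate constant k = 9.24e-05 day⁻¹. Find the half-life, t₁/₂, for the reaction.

7502 day

Step 1: For a first-order reaction, t₁/₂ = ln(2)/k
Step 2: t₁/₂ = ln(2)/9.24e-05
Step 3: t₁/₂ = 0.6931/9.24e-05 = 7502 day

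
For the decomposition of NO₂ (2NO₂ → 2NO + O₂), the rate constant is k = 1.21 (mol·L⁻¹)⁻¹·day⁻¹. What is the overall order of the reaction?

second order (2)

Step 1: The units of k for an nth-order reaction are (concentration)^(1-n)·(time)⁻¹.
Step 2: Here k has units (mol·L⁻¹)⁻¹·day⁻¹, so the concentration exponent is -1.
Step 3: 1 - n = -1 ⇒ n = 2. The reaction is second order.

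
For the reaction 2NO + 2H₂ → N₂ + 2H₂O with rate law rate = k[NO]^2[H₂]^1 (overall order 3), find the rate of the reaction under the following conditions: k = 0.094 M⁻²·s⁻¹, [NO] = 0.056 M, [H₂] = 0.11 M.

3.243e-05 M/s

Step 1: The rate law is rate = k[NO]^2[H₂]^1, overall order = 2+1 = 3
Step 2: Substitute values: rate = 0.094 × (0.056)^2 × (0.11)^1
Step 3: rate = 0.094 × 0.003136 × 0.11 = 3.24262e-05 M/s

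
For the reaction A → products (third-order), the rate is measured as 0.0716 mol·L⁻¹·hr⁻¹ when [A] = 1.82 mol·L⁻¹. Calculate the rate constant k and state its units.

0.01188 (mol·L⁻¹)⁻²·hr⁻¹

Step 1: rate = k[A]^3, so k = rate / [A]^3.
Step 2: k = 0.0716 / (1.82)^3 = 0.0716 / 6.029.
Step 3: k = 0.01188 (mol·L⁻¹)⁻²·hr⁻¹.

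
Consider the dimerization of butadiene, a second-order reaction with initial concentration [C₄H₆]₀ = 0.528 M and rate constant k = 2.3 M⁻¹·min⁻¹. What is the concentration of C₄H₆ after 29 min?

0.01458 M

Step 1: For a second-order reaction: 1/[C₄H₆] = 1/[C₄H₆]₀ + kt
Step 2: 1/[C₄H₆] = 1/0.528 + 2.3 × 29
Step 3: 1/[C₄H₆] = 1.894 + 66.7 = 68.59
Step 4: [C₄H₆] = 1/68.59 = 0.01458 M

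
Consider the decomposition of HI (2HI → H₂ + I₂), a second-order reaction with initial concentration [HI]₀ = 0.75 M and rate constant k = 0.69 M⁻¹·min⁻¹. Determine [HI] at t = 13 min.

0.09706 M

Step 1: For a second-order reaction: 1/[HI] = 1/[HI]₀ + kt
Step 2: 1/[HI] = 1/0.75 + 0.69 × 13
Step 3: 1/[HI] = 1.333 + 8.97 = 10.3
Step 4: [HI] = 1/10.3 = 0.09706 M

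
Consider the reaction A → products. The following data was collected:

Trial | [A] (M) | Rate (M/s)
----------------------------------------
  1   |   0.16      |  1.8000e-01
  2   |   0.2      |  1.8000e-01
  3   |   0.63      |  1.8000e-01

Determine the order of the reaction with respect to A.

zeroth order (0)

Step 1: Compare trials - when concentration changes, rate stays constant.
Step 2: rate₂/rate₁ = 1.8000e-01/1.8000e-01 = 1
Step 3: [A]₂/[A]₁ = 0.2/0.16 = 1.25
Step 4: Since rate ratio ≈ (conc ratio)^0, the reaction is zeroth order.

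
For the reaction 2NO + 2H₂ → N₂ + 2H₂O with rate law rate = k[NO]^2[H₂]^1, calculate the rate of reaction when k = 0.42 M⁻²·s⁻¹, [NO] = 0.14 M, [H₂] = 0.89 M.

0.007326 M/s

Step 1: The rate law is rate = k[NO]^2[H₂]^1
Step 2: Substitute: rate = 0.42 × (0.14)^2 × (0.89)^1
Step 3: rate = 0.42 × 0.0196 × 0.89 = 0.00732648 M/s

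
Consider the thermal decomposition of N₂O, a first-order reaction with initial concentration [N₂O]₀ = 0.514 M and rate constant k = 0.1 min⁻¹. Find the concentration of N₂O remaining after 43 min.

0.006974 M

Step 1: For a first-order reaction: [N₂O] = [N₂O]₀ × e^(-kt)
Step 2: [N₂O] = 0.514 × e^(-0.1 × 43)
Step 3: [N₂O] = 0.514 × e^(-4.3)
Step 4: [N₂O] = 0.514 × 0.0135686 = 0.006974 M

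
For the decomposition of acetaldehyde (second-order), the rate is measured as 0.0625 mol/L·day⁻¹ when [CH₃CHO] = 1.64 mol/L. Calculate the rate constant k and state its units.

0.02324 (mol/L)⁻¹·day⁻¹

Step 1: rate = k[CH₃CHO]^2, so k = rate / [CH₃CHO]^2.
Step 2: k = 0.0625 / (1.64)^2 = 0.0625 / 2.69.
Step 3: k = 0.02324 (mol/L)⁻¹·day⁻¹.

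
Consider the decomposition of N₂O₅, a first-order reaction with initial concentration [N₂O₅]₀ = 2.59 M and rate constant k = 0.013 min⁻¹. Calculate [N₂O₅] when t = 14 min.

2.159 M

Step 1: For a first-order reaction: [N₂O₅] = [N₂O₅]₀ × e^(-kt)
Step 2: [N₂O₅] = 2.59 × e^(-0.013 × 14)
Step 3: [N₂O₅] = 2.59 × e^(-0.182)
Step 4: [N₂O₅] = 2.59 × 0.833601 = 2.159 M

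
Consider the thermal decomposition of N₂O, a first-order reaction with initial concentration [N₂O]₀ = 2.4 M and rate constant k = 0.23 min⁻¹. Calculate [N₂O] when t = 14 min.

0.09589 M

Step 1: For a first-order reaction: [N₂O] = [N₂O]₀ × e^(-kt)
Step 2: [N₂O] = 2.4 × e^(-0.23 × 14)
Step 3: [N₂O] = 2.4 × e^(-3.22)
Step 4: [N₂O] = 2.4 × 0.0399551 = 0.09589 M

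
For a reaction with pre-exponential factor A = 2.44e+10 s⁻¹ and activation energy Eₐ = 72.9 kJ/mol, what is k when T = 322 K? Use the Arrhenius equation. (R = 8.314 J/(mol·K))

3.64e-02 s⁻¹

Step 1: Use the Arrhenius equation: k = A × exp(-Eₐ/RT)
Step 2: Convert Eₐ to J/mol: 72.9 kJ/mol = 72900 J/mol
Step 3: Calculate the exponent: -Eₐ/(RT) = -72900/(8.314 × 322) = -27.23088
Step 4: k = 2.44e+10 × exp(-27.23088)
Step 5: k = 2.44e+10 × 1.49204e-12 = 3.6406e-02 s⁻¹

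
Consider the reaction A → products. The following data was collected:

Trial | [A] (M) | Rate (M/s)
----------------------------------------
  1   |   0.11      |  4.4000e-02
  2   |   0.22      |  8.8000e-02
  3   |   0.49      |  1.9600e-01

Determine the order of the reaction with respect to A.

first order (1)

Step 1: Compare trials to find order n where rate₂/rate₁ = ([A]₂/[A]₁)^n
Step 2: rate₂/rate₁ = 8.8000e-02/4.4000e-02 = 2
Step 3: [A]₂/[A]₁ = 0.22/0.11 = 2
Step 4: n = ln(2)/ln(2) = 1.00 ≈ 1
Step 5: The reaction is first order in A.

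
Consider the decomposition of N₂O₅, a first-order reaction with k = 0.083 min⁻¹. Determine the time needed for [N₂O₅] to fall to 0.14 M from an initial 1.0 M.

23.69 min

Step 1: For first-order: t = ln([N₂O₅]₀/[N₂O₅])/k
Step 2: t = ln(1.0/0.14)/0.083
Step 3: t = ln(7.143)/0.083
Step 4: t = 1.966/0.083 = 23.69 min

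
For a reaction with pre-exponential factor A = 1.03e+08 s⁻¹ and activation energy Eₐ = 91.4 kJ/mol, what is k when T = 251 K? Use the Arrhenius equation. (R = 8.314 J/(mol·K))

9.80e-12 s⁻¹

Step 1: Use the Arrhenius equation: k = A × exp(-Eₐ/RT)
Step 2: Convert Eₐ to J/mol: 91.4 kJ/mol = 91400 J/mol
Step 3: Calculate the exponent: -Eₐ/(RT) = -91400/(8.314 × 251) = -43.79882
Step 4: k = 1.03e+08 × exp(-43.79882)
Step 5: k = 1.03e+08 × 9.51512e-20 = 9.8006e-12 s⁻¹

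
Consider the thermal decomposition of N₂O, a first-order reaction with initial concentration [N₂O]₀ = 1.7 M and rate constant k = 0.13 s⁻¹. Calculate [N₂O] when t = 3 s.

1.151 M

Step 1: For a first-order reaction: [N₂O] = [N₂O]₀ × e^(-kt)
Step 2: [N₂O] = 1.7 × e^(-0.13 × 3)
Step 3: [N₂O] = 1.7 × e^(-0.39)
Step 4: [N₂O] = 1.7 × 0.677057 = 1.151 M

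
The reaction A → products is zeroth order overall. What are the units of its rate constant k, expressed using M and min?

M·min⁻¹

Step 1: For overall order n, rate = k × (concentration)^n.
Step 2: Rate has units M·min⁻¹; concentration term has units M^0.
Step 3: k = rate / (concentration)^n, so units of k = M^(1-0)·min⁻¹ = M·min⁻¹.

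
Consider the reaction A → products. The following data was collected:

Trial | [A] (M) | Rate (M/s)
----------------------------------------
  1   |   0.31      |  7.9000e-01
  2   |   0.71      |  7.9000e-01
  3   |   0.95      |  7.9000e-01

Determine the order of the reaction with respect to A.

zeroth order (0)

Step 1: Compare trials - when concentration changes, rate stays constant.
Step 2: rate₂/rate₁ = 7.9000e-01/7.9000e-01 = 1
Step 3: [A]₂/[A]₁ = 0.71/0.31 = 2.29
Step 4: Since rate ratio ≈ (conc ratio)^0, the reaction is zeroth order.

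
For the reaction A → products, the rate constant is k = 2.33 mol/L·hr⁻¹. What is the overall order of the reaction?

zeroth order (0)

Step 1: The units of k for an nth-order reaction are (concentration)^(1-n)·(time)⁻¹.
Step 2: Here k has units mol/L·hr⁻¹, so the concentration exponent is 1.
Step 3: 1 - n = 1 ⇒ n = 0. The reaction is zeroth order.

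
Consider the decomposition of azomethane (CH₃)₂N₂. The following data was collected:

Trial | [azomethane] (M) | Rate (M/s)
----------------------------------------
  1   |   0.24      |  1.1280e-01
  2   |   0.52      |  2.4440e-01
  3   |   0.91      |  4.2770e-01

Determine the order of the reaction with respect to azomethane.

first order (1)

Step 1: Compare trials to find order n where rate₂/rate₁ = ([azomethane]₂/[azomethane]₁)^n
Step 2: rate₂/rate₁ = 2.4440e-01/1.1280e-01 = 2.167
Step 3: [azomethane]₂/[azomethane]₁ = 0.52/0.24 = 2.167
Step 4: n = ln(2.167)/ln(2.167) = 1.00 ≈ 1
Step 5: The reaction is first order in azomethane.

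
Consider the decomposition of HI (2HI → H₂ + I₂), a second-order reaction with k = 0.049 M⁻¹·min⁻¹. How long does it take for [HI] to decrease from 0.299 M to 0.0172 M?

1118 min

Step 1: For second-order: t = (1/[HI] - 1/[HI]₀)/k
Step 2: t = (1/0.0172 - 1/0.299)/0.049
Step 3: t = (58.14 - 3.344)/0.049
Step 4: t = 54.8/0.049 = 1118 min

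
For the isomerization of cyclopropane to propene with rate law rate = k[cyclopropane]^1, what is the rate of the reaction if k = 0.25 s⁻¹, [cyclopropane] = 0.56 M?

0.14 M/s

Step 1: Identify the rate law: rate = k[cyclopropane]^1
Step 2: Substitute values: rate = 0.25 × (0.56)^1
Step 3: Calculate: rate = 0.25 × 0.56 = 0.14 M/s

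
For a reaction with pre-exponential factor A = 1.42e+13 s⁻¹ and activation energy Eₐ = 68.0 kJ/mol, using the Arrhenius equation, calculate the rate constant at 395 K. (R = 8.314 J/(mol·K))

1.44e+04 s⁻¹

Step 1: Use the Arrhenius equation: k = A × exp(-Eₐ/RT)
Step 2: Convert Eₐ to J/mol: 68.0 kJ/mol = 68000 J/mol
Step 3: Calculate the exponent: -Eₐ/(RT) = -68000/(8.314 × 395) = -20.70627
Step 4: k = 1.42e+13 × exp(-20.70627)
Step 5: k = 1.42e+13 × 1.01714e-09 = 1.4443e+04 s⁻¹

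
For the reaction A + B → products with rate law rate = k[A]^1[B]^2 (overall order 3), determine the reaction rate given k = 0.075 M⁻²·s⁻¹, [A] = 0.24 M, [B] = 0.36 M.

0.002333 M/s

Step 1: The rate law is rate = k[A]^1[B]^2, overall order = 1+2 = 3
Step 2: Substitute values: rate = 0.075 × (0.24)^1 × (0.36)^2
Step 3: rate = 0.075 × 0.24 × 0.1296 = 0.0023328 M/s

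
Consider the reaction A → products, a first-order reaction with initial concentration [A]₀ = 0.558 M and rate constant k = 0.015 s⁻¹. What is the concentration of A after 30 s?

0.3558 M

Step 1: For a first-order reaction: [A] = [A]₀ × e^(-kt)
Step 2: [A] = 0.558 × e^(-0.015 × 30)
Step 3: [A] = 0.558 × e^(-0.45)
Step 4: [A] = 0.558 × 0.637628 = 0.3558 M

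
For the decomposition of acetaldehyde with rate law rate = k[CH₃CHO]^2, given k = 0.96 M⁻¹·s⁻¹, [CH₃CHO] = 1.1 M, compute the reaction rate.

1.162 M/s

Step 1: Identify the rate law: rate = k[CH₃CHO]^2
Step 2: Substitute values: rate = 0.96 × (1.1)^2
Step 3: Calculate: rate = 0.96 × 1.21 = 1.1616 M/s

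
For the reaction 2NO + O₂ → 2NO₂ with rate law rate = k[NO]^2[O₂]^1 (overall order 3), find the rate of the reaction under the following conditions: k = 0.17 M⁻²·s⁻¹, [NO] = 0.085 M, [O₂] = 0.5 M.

0.0006141 M/s

Step 1: The rate law is rate = k[NO]^2[O₂]^1, overall order = 2+1 = 3
Step 2: Substitute values: rate = 0.17 × (0.085)^2 × (0.5)^1
Step 3: rate = 0.17 × 0.007225 × 0.5 = 0.000614125 M/s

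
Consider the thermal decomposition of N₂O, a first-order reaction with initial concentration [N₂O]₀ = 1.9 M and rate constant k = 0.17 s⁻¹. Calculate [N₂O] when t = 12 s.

0.2471 M

Step 1: For a first-order reaction: [N₂O] = [N₂O]₀ × e^(-kt)
Step 2: [N₂O] = 1.9 × e^(-0.17 × 12)
Step 3: [N₂O] = 1.9 × e^(-2.04)
Step 4: [N₂O] = 1.9 × 0.130029 = 0.2471 M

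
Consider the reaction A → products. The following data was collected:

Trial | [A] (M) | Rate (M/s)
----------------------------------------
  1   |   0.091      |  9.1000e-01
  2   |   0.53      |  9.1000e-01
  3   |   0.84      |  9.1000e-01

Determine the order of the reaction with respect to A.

zeroth order (0)

Step 1: Compare trials - when concentration changes, rate stays constant.
Step 2: rate₂/rate₁ = 9.1000e-01/9.1000e-01 = 1
Step 3: [A]₂/[A]₁ = 0.53/0.091 = 5.824
Step 4: Since rate ratio ≈ (conc ratio)^0, the reaction is zeroth order.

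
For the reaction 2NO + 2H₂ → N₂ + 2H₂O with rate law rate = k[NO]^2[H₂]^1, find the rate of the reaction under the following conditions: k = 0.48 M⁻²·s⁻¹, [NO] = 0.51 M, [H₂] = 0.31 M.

0.0387 M/s

Step 1: The rate law is rate = k[NO]^2[H₂]^1
Step 2: Substitute: rate = 0.48 × (0.51)^2 × (0.31)^1
Step 3: rate = 0.48 × 0.2601 × 0.31 = 0.0387029 M/s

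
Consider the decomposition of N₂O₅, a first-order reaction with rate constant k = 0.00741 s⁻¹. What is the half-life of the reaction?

93.54 s

Step 1: For a first-order reaction, t₁/₂ = ln(2)/k
Step 2: t₁/₂ = ln(2)/0.00741
Step 3: t₁/₂ = 0.6931/0.00741 = 93.54 s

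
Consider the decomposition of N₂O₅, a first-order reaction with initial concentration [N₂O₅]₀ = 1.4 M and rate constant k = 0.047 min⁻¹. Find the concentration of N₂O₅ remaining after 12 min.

0.7965 M

Step 1: For a first-order reaction: [N₂O₅] = [N₂O₅]₀ × e^(-kt)
Step 2: [N₂O₅] = 1.4 × e^(-0.047 × 12)
Step 3: [N₂O₅] = 1.4 × e^(-0.564)
Step 4: [N₂O₅] = 1.4 × 0.568929 = 0.7965 M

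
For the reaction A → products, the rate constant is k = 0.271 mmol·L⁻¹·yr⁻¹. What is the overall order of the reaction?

zeroth order (0)

Step 1: The units of k for an nth-order reaction are (concentration)^(1-n)·(time)⁻¹.
Step 2: Here k has units mmol·L⁻¹·yr⁻¹, so the concentration exponent is 1.
Step 3: 1 - n = 1 ⇒ n = 0. The reaction is zeroth order.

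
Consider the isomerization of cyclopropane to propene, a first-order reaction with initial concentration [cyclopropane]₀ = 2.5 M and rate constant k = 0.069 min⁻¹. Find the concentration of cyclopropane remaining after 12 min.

1.092 M

Step 1: For a first-order reaction: [cyclopropane] = [cyclopropane]₀ × e^(-kt)
Step 2: [cyclopropane] = 2.5 × e^(-0.069 × 12)
Step 3: [cyclopropane] = 2.5 × e^(-0.828)
Step 4: [cyclopropane] = 2.5 × 0.436922 = 1.092 M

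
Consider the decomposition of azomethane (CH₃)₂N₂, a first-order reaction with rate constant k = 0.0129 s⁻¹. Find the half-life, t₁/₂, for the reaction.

53.73 s

Step 1: For a first-order reaction, t₁/₂ = ln(2)/k
Step 2: t₁/₂ = ln(2)/0.0129
Step 3: t₁/₂ = 0.6931/0.0129 = 53.73 s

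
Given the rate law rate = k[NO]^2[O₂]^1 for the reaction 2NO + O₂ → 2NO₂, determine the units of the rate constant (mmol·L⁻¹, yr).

(mmol·L⁻¹)⁻²·yr⁻¹

Step 1: Overall order = 2 + 1 = 3.
Step 2: rate has units mmol·L⁻¹·yr⁻¹; [NO]^2[O₂]^1 has units (mmol·L⁻¹)^3.
Step 3: k = rate/([NO]^2[O₂]^1), so units of k = (mmol·L⁻¹)^(1-3)·yr⁻¹ = (mmol·L⁻¹)⁻²·yr⁻¹.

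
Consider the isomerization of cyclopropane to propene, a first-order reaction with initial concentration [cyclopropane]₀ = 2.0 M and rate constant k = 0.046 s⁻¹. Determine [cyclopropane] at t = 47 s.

0.2302 M

Step 1: For a first-order reaction: [cyclopropane] = [cyclopropane]₀ × e^(-kt)
Step 2: [cyclopropane] = 2.0 × e^(-0.046 × 47)
Step 3: [cyclopropane] = 2.0 × e^(-2.162)
Step 4: [cyclopropane] = 2.0 × 0.115095 = 0.2302 M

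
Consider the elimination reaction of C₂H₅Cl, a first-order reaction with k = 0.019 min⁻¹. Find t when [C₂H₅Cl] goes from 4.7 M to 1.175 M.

72.96 min

Step 1: For first-order: t = ln([C₂H₅Cl]₀/[C₂H₅Cl])/k
Step 2: t = ln(4.7/1.175)/0.019
Step 3: t = ln(4)/0.019
Step 4: t = 1.386/0.019 = 72.96 min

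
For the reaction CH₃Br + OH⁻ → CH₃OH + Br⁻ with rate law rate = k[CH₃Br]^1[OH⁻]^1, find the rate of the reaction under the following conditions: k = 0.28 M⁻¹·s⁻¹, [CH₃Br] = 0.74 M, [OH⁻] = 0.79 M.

0.1637 M/s

Step 1: The rate law is rate = k[CH₃Br]^1[OH⁻]^1
Step 2: Substitute: rate = 0.28 × (0.74)^1 × (0.79)^1
Step 3: rate = 0.28 × 0.74 × 0.79 = 0.163688 M/s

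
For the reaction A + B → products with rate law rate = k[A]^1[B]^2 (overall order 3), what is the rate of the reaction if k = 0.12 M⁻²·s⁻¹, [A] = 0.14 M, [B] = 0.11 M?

0.0002033 M/s

Step 1: The rate law is rate = k[A]^1[B]^2, overall order = 1+2 = 3
Step 2: Substitute values: rate = 0.12 × (0.14)^1 × (0.11)^2
Step 3: rate = 0.12 × 0.14 × 0.0121 = 0.00020328 M/s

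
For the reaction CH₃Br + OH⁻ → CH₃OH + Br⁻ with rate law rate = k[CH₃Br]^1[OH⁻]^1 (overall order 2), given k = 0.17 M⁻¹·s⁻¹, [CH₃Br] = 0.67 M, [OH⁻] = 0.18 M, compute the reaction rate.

0.0205 M/s

Step 1: The rate law is rate = k[CH₃Br]^1[OH⁻]^1, overall order = 1+1 = 2
Step 2: Substitute values: rate = 0.17 × (0.67)^1 × (0.18)^1
Step 3: rate = 0.17 × 0.67 × 0.18 = 0.020502 M/s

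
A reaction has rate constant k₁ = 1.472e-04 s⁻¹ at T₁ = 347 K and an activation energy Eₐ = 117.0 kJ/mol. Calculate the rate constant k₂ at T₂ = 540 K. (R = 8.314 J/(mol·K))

2.903e+02 s⁻¹

Step 1: Use the two-temperature Arrhenius form: ln(k₂/k₁) = -Eₐ/R × (1/T₂ - 1/T₁)
Step 2: Convert Eₐ to J/mol: 117.0 kJ/mol = 117000 J/mol
Step 3: 1/T₂ - 1/T₁ = 1/540 - 1/347 = -1.029993e-03 K⁻¹
Step 4: ln(k₂/k₁) = -117000/8.314 × -1.029993e-03 = 14.49473
Step 5: k₂ = k₁ × exp(14.49473) = 1.472e-04 × 1.97234e+06 = 2.903e+02 s⁻¹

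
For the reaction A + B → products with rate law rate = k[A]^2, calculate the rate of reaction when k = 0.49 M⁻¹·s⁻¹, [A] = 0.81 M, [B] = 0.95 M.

0.3215 M/s

Step 1: The rate law is rate = k[A]^2
Step 2: Note that the rate does not depend on [B] (zero order in B).
Step 3: rate = 0.49 × (0.81)^2 = 0.321489 M/s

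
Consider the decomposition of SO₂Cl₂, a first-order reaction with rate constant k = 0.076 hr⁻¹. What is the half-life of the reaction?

9.12 hr

Step 1: For a first-order reaction, t₁/₂ = ln(2)/k
Step 2: t₁/₂ = ln(2)/0.076
Step 3: t₁/₂ = 0.6931/0.076 = 9.12 hr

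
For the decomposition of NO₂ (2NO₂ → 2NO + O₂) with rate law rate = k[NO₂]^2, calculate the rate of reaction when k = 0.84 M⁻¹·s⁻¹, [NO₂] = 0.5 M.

0.21 M/s

Step 1: Identify the rate law: rate = k[NO₂]^2
Step 2: Substitute values: rate = 0.84 × (0.5)^2
Step 3: Calculate: rate = 0.84 × 0.25 = 0.21 M/s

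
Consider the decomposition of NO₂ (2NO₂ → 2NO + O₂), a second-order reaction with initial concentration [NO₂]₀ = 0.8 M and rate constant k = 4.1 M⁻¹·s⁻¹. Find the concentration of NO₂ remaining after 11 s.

0.02157 M

Step 1: For a second-order reaction: 1/[NO₂] = 1/[NO₂]₀ + kt
Step 2: 1/[NO₂] = 1/0.8 + 4.1 × 11
Step 3: 1/[NO₂] = 1.25 + 45.1 = 46.35
Step 4: [NO₂] = 1/46.35 = 0.02157 M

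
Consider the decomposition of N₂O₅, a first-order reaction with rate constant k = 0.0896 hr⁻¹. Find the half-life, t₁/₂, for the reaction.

7.736 hr

Step 1: For a first-order reaction, t₁/₂ = ln(2)/k
Step 2: t₁/₂ = ln(2)/0.0896
Step 3: t₁/₂ = 0.6931/0.0896 = 7.736 hr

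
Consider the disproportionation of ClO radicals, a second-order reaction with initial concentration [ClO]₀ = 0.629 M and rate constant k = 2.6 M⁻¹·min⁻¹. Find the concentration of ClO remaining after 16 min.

0.02315 M

Step 1: For a second-order reaction: 1/[ClO] = 1/[ClO]₀ + kt
Step 2: 1/[ClO] = 1/0.629 + 2.6 × 16
Step 3: 1/[ClO] = 1.59 + 41.6 = 43.19
Step 4: [ClO] = 1/43.19 = 0.02315 M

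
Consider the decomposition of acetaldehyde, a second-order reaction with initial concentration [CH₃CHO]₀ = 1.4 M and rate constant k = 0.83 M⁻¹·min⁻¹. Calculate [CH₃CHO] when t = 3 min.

0.3121 M

Step 1: For a second-order reaction: 1/[CH₃CHO] = 1/[CH₃CHO]₀ + kt
Step 2: 1/[CH₃CHO] = 1/1.4 + 0.83 × 3
Step 3: 1/[CH₃CHO] = 0.7143 + 2.49 = 3.204
Step 4: [CH₃CHO] = 1/3.204 = 0.3121 M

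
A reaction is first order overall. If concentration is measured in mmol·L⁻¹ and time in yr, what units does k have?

yr⁻¹

Step 1: For overall order n, rate = k × (concentration)^n.
Step 2: Rate has units mmol·L⁻¹·yr⁻¹; concentration term has units (mmol·L⁻¹)^1.
Step 3: k = rate / (concentration)^n, so units of k = (mmol·L⁻¹)^(1-1)·yr⁻¹ = yr⁻¹.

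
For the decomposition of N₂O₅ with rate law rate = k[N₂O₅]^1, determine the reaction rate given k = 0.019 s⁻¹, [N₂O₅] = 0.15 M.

0.00285 M/s

Step 1: Identify the rate law: rate = k[N₂O₅]^1
Step 2: Substitute values: rate = 0.019 × (0.15)^1
Step 3: Calculate: rate = 0.019 × 0.15 = 0.00285 M/s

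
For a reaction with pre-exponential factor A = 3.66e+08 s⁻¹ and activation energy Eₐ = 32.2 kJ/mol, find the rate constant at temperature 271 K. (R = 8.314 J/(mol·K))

2.27e+02 s⁻¹

Step 1: Use the Arrhenius equation: k = A × exp(-Eₐ/RT)
Step 2: Convert Eₐ to J/mol: 32.2 kJ/mol = 32200 J/mol
Step 3: Calculate the exponent: -Eₐ/(RT) = -32200/(8.314 × 271) = -14.29146
Step 4: k = 3.66e+08 × exp(-14.29146)
Step 5: k = 3.66e+08 × 6.21295e-07 = 2.2739e+02 s⁻¹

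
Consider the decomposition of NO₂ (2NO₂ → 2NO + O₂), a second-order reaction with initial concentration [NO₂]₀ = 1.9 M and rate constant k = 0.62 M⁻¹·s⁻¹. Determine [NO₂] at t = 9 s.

0.1638 M

Step 1: For a second-order reaction: 1/[NO₂] = 1/[NO₂]₀ + kt
Step 2: 1/[NO₂] = 1/1.9 + 0.62 × 9
Step 3: 1/[NO₂] = 0.5263 + 5.58 = 6.106
Step 4: [NO₂] = 1/6.106 = 0.1638 M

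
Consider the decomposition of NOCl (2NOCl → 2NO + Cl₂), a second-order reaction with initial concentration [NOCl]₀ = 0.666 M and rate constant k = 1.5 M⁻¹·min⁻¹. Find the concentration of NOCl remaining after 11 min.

0.05555 M

Step 1: For a second-order reaction: 1/[NOCl] = 1/[NOCl]₀ + kt
Step 2: 1/[NOCl] = 1/0.666 + 1.5 × 11
Step 3: 1/[NOCl] = 1.502 + 16.5 = 18
Step 4: [NOCl] = 1/18 = 0.05555 M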